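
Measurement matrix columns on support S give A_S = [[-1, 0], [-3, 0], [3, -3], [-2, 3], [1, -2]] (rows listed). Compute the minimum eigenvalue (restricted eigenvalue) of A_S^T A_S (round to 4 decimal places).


A_S^T A_S = [[24, -17], [-17, 22]].
trace = 46.
det = 239.
disc = trace^2 - 4*det = 2116 - 4*239 = 1160.
sqrt(1160) ≈ 34.058773.
lam_min = (46 - sqrt(1160))/2 ≈ (46 - 34.058773)/2 = 5.9706135 ≈ 5.9706.

5.9706


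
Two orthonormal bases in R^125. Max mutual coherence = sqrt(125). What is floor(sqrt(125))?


11^2 = 121 <= 125 < 144 = 12^2, so 11 <= sqrt(125) < 12.
floor(sqrt(125)) = 11.

11


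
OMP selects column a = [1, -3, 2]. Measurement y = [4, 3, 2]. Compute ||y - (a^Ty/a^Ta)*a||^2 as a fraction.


a^T a = 14.
a^T y = -1.
coeff = -1/14 = -1/14.
||r||^2 = 405/14.

405/14


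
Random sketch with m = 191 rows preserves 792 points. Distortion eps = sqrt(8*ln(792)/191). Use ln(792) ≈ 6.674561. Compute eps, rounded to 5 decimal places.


ln(792) ≈ 6.674561.
8*ln(N)/m ≈ 8*6.674561/191 ≈ 0.27956276.
eps = sqrt(0.27956276) ≈ 0.5287369 ≈ 0.52874.

0.52874


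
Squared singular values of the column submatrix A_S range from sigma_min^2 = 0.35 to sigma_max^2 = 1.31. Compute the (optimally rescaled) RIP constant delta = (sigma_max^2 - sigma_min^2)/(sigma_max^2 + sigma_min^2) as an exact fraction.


lambda_max - lambda_min = 1.31 - 0.35 = 0.96.
lambda_max + lambda_min = 1.31 + 0.35 = 1.66.
delta = 0.96/1.66 = 96/166 = 48/83.

48/83


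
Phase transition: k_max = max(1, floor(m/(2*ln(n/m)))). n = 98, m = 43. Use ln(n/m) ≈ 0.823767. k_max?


n/m = 98/43.
ln(n/m) ≈ 0.823767.
2*ln(n/m) ≈ 1.647534.
m/(2*ln(n/m)) ≈ 43/1.647534 ≈ 26.0996.
floor = 26.
k_max = max(1, 26) = 26.

26


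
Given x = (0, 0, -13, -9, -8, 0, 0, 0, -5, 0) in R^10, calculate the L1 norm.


Non-zero entries: [(2, -13), (3, -9), (4, -8), (8, -5)]
Absolute values: [13, 9, 8, 5]
||x||_1 = sum = 35.

35


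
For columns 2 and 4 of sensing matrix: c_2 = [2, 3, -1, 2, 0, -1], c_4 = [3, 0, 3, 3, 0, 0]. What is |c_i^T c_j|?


Inner product: 2*3 + 3*0 + -1*3 + 2*3 + 0*0 + -1*0
Products: [6, 0, -3, 6, 0, 0]
Sum = 9.
|dot| = 9.

9


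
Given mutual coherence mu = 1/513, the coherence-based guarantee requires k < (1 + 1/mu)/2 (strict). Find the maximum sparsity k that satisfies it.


1/mu = 513.
1 + 1/mu = 514.
(1 + 1/mu)/2 = 257 is an integer and the inequality is strict, so k_max = 257 - 1 = 256.

256


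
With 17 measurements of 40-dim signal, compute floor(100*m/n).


100*m/n = 100*17/40 ≈ 42.5.
floor = 42.

42


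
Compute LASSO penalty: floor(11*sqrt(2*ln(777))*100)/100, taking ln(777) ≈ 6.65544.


ln(777) ≈ 6.65544.
2*ln(n) ≈ 13.31088.
sqrt(2*ln(n)) ≈ sqrt(13.31088) ≈ 3.648408.
lambda ≈ 11*3.648408 = 40.132488.
floor(lambda*100)/100 = 40.13.

40.13


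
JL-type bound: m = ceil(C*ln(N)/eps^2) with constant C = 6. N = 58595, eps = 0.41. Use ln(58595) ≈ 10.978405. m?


ln(58595) ≈ 10.978405.
eps^2 = 0.41^2 = 0.1681.
C*ln(N)/eps^2 ≈ 6*10.978405/0.1681 ≈ 391.8526.
m = ceil(391.8526) = 392.

392


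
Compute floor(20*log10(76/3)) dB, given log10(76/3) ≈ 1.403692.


||x||/||e|| = 76/3.
log10(76/3) ≈ 1.403692.
20*log10(||x||/||e||) ≈ 20*1.403692 = 28.07384.
floor(28.07384) = 28.

28


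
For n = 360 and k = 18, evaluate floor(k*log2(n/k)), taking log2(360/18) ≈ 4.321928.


log2(n/k) = log2(360/18) ≈ 4.321928.
k*log2(n/k) ≈ 18*4.321928 = 77.794704.
floor(77.794704) = 77.

77


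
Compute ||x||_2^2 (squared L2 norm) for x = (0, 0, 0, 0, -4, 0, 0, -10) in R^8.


Non-zero entries: [(4, -4), (7, -10)]
Squares: [16, 100]
||x||_2^2 = sum = 116.

116


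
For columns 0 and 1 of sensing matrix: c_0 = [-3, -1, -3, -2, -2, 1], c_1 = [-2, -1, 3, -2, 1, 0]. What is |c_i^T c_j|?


Inner product: -3*-2 + -1*-1 + -3*3 + -2*-2 + -2*1 + 1*0
Products: [6, 1, -9, 4, -2, 0]
Sum = 0.
|dot| = 0.

0


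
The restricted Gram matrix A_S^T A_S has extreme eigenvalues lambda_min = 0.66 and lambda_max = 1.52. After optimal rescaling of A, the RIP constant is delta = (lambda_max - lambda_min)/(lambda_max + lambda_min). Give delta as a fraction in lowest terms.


lambda_max - lambda_min = 1.52 - 0.66 = 0.86.
lambda_max + lambda_min = 1.52 + 0.66 = 2.18.
delta = 0.86/2.18 = 86/218 = 43/109.

43/109


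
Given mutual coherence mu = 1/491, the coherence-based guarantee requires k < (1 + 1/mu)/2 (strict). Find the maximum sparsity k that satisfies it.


1/mu = 491.
1 + 1/mu = 492.
(1 + 1/mu)/2 = 246 is an integer and the inequality is strict, so k_max = 246 - 1 = 245.

245


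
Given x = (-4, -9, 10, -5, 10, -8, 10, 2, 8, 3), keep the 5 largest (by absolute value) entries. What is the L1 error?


Sorted |x_i| descending: [10, 10, 10, 9, 8, 8, 5, 4, 3, 2]
Keep top 5: [10, 10, 10, 9, 8]
Tail entries: [8, 5, 4, 3, 2]
L1 error = sum of tail = 22.

22


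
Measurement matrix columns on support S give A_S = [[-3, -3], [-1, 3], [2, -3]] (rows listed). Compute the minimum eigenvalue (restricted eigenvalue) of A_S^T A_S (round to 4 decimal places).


A_S^T A_S = [[14, 0], [0, 27]].
trace = 41.
det = 378.
disc = trace^2 - 4*det = 1681 - 4*378 = 169.
sqrt(169) = 13.
lam_min = (41 - 13)/2 = 14 = 14.0000.

14.0000


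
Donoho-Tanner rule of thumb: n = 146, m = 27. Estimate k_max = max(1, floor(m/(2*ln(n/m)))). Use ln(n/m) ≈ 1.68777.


n/m = 146/27.
ln(n/m) ≈ 1.68777.
2*ln(n/m) ≈ 3.37554.
m/(2*ln(n/m)) ≈ 27/3.37554 ≈ 7.9987.
floor = 7.
k_max = max(1, 7) = 7.

7


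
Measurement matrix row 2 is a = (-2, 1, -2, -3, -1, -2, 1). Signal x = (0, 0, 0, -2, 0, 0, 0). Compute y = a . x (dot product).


Non-zero terms: ['-3*-2']
Products: [6]
y = sum = 6.

6


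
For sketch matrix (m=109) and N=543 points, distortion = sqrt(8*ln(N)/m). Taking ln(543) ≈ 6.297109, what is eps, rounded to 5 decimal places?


ln(543) ≈ 6.297109.
8*ln(N)/m ≈ 8*6.297109/109 ≈ 0.46217314.
eps = sqrt(0.46217314) ≈ 0.6798332 ≈ 0.67983.

0.67983


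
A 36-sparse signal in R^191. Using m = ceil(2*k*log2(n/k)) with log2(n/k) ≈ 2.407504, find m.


log2(n/k) = log2(191/36) ≈ 2.407504.
2*k*log2(n/k) ≈ 2*36*2.407504 = 173.340288.
m = ceil(173.340288) = 174.

174


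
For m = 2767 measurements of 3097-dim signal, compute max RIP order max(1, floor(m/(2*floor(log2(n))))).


floor(log2(3097)) = 11.
2*11 = 22.
m/(2*floor(log2(n))) = 2767/22 ≈ 125.7727.
floor = 125.
k = max(1, 125) = 125.

125


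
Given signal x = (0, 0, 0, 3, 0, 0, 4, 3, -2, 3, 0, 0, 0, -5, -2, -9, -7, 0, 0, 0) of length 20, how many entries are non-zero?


Non-zero positions: [3, 6, 7, 8, 9, 13, 14, 15, 16].
Sparsity = 9.

9


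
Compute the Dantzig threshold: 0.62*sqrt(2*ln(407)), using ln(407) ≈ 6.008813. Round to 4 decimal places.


ln(407) ≈ 6.008813.
2*ln(n) ≈ 12.017626.
sqrt(2*ln(n)) ≈ sqrt(12.017626) ≈ 3.466645.
threshold ≈ 0.62*3.466645 = 2.1493199 ≈ 2.1493.

2.1493


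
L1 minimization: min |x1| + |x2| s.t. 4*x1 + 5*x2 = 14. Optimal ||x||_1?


Axis intercepts:
  x1 = 7/2, x2 = 0: L1 = 7/2
  x1 = 0, x2 = 14/5: L1 = 14/5
x* = (0, 14/5)
||x*||_1 = 14/5.

14/5


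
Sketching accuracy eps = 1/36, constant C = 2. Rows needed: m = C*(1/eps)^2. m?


1/eps = 36.
(1/eps)^2 = 1296.
m = 2*1296 = 2592.

2592


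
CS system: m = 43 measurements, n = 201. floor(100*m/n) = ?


100*m/n = 100*43/201 ≈ 21.393.
floor = 21.

21


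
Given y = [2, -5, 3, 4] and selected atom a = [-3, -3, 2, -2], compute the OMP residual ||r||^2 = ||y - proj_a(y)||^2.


a^T a = 26.
a^T y = 7.
coeff = 7/26 = 7/26.
||r||^2 = 1355/26.

1355/26


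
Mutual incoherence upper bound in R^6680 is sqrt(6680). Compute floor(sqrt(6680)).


81^2 = 6561 <= 6680 < 6724 = 82^2, so 81 <= sqrt(6680) < 82.
floor(sqrt(6680)) = 81.

81


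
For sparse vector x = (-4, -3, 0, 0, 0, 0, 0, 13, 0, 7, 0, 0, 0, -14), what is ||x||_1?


Non-zero entries: [(0, -4), (1, -3), (7, 13), (9, 7), (13, -14)]
Absolute values: [4, 3, 13, 7, 14]
||x||_1 = sum = 41.

41


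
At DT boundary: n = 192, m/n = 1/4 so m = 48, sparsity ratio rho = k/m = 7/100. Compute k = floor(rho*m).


m = 1/4*192 = 48.
rho = 7/100.
rho*m = 7/100*48 = 3.36.
k = floor(3.36) = 3.

3


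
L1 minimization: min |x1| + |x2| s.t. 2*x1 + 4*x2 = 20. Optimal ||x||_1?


Axis intercepts:
  x1 = 10, x2 = 0: L1 = 10
  x1 = 0, x2 = 5: L1 = 5
x* = (0, 5)
||x*||_1 = 5.

5


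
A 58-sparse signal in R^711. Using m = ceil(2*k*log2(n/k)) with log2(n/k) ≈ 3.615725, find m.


log2(n/k) = log2(711/58) ≈ 3.615725.
2*k*log2(n/k) ≈ 2*58*3.615725 = 419.4241.
m = ceil(419.4241) = 420.

420


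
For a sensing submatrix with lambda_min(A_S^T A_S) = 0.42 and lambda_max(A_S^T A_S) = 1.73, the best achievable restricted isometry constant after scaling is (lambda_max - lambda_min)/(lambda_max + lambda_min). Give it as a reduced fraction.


lambda_max - lambda_min = 1.73 - 0.42 = 1.31.
lambda_max + lambda_min = 1.73 + 0.42 = 2.15.
delta = 1.31/2.15 = 131/215.

131/215


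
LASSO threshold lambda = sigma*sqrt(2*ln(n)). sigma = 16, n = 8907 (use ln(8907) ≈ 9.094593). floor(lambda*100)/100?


ln(8907) ≈ 9.094593.
2*ln(n) ≈ 18.189186.
sqrt(2*ln(n)) ≈ sqrt(18.189186) ≈ 4.264878.
lambda ≈ 16*4.264878 = 68.238048.
floor(lambda*100)/100 = 68.23.

68.23


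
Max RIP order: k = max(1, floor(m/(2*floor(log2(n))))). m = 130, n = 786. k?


floor(log2(786)) = 9.
2*9 = 18.
m/(2*floor(log2(n))) = 130/18 ≈ 7.2222.
floor = 7.
k = max(1, 7) = 7.

7


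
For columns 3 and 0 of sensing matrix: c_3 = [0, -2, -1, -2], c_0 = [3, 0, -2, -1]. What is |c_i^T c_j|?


Inner product: 0*3 + -2*0 + -1*-2 + -2*-1
Products: [0, 0, 2, 2]
Sum = 4.
|dot| = 4.

4


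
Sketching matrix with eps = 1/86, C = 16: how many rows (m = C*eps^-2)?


1/eps = 86.
(1/eps)^2 = 7396.
m = 16*7396 = 118336.

118336


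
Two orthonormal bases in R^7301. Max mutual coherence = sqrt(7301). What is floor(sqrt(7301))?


85^2 = 7225 <= 7301 < 7396 = 86^2, so 85 <= sqrt(7301) < 86.
floor(sqrt(7301)) = 85.

85


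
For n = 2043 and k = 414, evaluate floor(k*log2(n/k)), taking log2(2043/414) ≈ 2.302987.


log2(n/k) = log2(2043/414) ≈ 2.302987.
k*log2(n/k) ≈ 414*2.302987 = 953.436618.
floor(953.436618) = 953.

953


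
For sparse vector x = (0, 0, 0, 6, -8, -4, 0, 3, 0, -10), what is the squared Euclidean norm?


Non-zero entries: [(3, 6), (4, -8), (5, -4), (7, 3), (9, -10)]
Squares: [36, 64, 16, 9, 100]
||x||_2^2 = sum = 225.

225


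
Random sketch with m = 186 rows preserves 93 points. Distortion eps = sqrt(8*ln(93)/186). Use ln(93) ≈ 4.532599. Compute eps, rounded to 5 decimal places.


ln(93) ≈ 4.532599.
8*ln(N)/m ≈ 8*4.532599/186 ≈ 0.19495049.
eps = sqrt(0.19495049) ≈ 0.441532 ≈ 0.44153.

0.44153


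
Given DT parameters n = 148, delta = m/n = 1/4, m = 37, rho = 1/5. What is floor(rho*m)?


m = 1/4*148 = 37.
rho = 1/5.
rho*m = 1/5*37 = 7.4.
k = floor(7.4) = 7.

7


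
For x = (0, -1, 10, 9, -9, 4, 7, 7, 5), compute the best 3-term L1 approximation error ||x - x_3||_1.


Sorted |x_i| descending: [10, 9, 9, 7, 7, 5, 4, 1, 0]
Keep top 3: [10, 9, 9]
Tail entries: [7, 7, 5, 4, 1, 0]
L1 error = sum of tail = 24.

24


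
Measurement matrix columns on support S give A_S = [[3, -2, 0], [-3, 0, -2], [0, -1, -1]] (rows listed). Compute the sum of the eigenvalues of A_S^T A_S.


Sum of eigenvalues of A_S^T A_S = trace(A_S^T A_S) = sum of squared column norms of A_S.
A_S^T A_S diagonal: [18, 5, 5].
trace = 18 + 5 + 5 = 28.

28


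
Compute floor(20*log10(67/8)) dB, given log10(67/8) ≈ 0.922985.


||x||/||e|| = 67/8.
log10(67/8) ≈ 0.922985.
20*log10(||x||/||e||) ≈ 20*0.922985 = 18.4597.
floor(18.4597) = 18.

18


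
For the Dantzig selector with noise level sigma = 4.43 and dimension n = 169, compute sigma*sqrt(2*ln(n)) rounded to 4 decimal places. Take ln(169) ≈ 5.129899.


ln(169) ≈ 5.129899.
2*ln(n) ≈ 10.259798.
sqrt(2*ln(n)) ≈ sqrt(10.259798) ≈ 3.203092.
threshold ≈ 4.43*3.203092 = 14.18969756 ≈ 14.1897.

14.1897


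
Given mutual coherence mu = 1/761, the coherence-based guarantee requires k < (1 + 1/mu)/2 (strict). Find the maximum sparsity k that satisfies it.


1/mu = 761.
1 + 1/mu = 762.
(1 + 1/mu)/2 = 381 is an integer and the inequality is strict, so k_max = 381 - 1 = 380.

380


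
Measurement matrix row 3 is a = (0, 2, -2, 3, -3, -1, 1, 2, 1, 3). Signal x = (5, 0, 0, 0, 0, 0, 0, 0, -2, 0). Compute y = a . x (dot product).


Non-zero terms: ['0*5', '1*-2']
Products: [0, -2]
y = sum = -2.

-2


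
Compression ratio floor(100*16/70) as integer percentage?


100*m/n = 100*16/70 ≈ 22.8571.
floor = 22.

22


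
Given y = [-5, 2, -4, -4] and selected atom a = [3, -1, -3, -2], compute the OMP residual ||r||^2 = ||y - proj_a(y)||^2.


a^T a = 23.
a^T y = 3.
coeff = 3/23 = 3/23.
||r||^2 = 1394/23.

1394/23


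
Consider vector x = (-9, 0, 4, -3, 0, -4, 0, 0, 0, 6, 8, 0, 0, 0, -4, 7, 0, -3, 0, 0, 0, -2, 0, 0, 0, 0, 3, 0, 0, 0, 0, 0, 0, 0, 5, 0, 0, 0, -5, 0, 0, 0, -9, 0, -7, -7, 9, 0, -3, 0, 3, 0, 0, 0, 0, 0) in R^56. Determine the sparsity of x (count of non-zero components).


Non-zero positions: [0, 2, 3, 5, 9, 10, 14, 15, 17, 21, 26, 34, 38, 42, 44, 45, 46, 48, 50].
Sparsity = 19.

19


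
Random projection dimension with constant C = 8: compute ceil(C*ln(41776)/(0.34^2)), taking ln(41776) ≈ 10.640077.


ln(41776) ≈ 10.640077.
eps^2 = 0.34^2 = 0.1156.
C*ln(N)/eps^2 ≈ 8*10.640077/0.1156 ≈ 736.3375.
m = ceil(736.3375) = 737.

737


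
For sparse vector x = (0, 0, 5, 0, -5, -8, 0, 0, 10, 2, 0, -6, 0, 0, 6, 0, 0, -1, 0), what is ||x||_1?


Non-zero entries: [(2, 5), (4, -5), (5, -8), (8, 10), (9, 2), (11, -6), (14, 6), (17, -1)]
Absolute values: [5, 5, 8, 10, 2, 6, 6, 1]
||x||_1 = sum = 43.

43


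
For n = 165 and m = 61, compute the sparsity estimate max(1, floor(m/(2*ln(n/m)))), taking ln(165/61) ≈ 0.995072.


n/m = 165/61.
ln(n/m) ≈ 0.995072.
2*ln(n/m) ≈ 1.990144.
m/(2*ln(n/m)) ≈ 61/1.990144 ≈ 30.651.
floor = 30.
k_max = max(1, 30) = 30.

30


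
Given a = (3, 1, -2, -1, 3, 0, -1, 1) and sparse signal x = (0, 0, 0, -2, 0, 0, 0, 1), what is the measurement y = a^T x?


Non-zero terms: ['-1*-2', '1*1']
Products: [2, 1]
y = sum = 3.

3


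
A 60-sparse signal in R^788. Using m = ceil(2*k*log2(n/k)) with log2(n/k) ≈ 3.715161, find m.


log2(n/k) = log2(788/60) ≈ 3.715161.
2*k*log2(n/k) ≈ 2*60*3.715161 = 445.81932.
m = ceil(445.81932) = 446.

446


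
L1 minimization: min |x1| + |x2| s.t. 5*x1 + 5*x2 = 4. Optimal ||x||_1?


Axis intercepts:
  x1 = 4/5, x2 = 0: L1 = 4/5
  x1 = 0, x2 = 4/5: L1 = 4/5
x* = (4/5, 0)
||x*||_1 = 4/5.

4/5


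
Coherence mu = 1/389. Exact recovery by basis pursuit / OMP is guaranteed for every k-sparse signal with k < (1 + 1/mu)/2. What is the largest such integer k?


1/mu = 389.
1 + 1/mu = 390.
(1 + 1/mu)/2 = 195 is an integer and the inequality is strict, so k_max = 195 - 1 = 194.

194


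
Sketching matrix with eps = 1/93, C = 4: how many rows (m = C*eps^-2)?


1/eps = 93.
(1/eps)^2 = 8649.
m = 4*8649 = 34596.

34596


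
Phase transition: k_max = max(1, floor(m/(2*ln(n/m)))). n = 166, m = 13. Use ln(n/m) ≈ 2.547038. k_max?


n/m = 166/13.
ln(n/m) ≈ 2.547038.
2*ln(n/m) ≈ 5.094076.
m/(2*ln(n/m)) ≈ 13/5.094076 ≈ 2.552.
floor = 2.
k_max = max(1, 2) = 2.

2


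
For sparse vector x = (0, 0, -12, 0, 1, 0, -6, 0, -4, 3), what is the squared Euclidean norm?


Non-zero entries: [(2, -12), (4, 1), (6, -6), (8, -4), (9, 3)]
Squares: [144, 1, 36, 16, 9]
||x||_2^2 = sum = 206.

206


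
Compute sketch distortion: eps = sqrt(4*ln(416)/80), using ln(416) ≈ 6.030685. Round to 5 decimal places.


ln(416) ≈ 6.030685.
4*ln(N)/m ≈ 4*6.030685/80 ≈ 0.30153425.
eps = sqrt(0.30153425) ≈ 0.5491213 ≈ 0.54912.

0.54912


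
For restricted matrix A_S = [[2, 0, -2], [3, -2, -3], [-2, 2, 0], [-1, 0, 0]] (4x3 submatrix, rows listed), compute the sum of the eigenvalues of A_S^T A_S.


Sum of eigenvalues of A_S^T A_S = trace(A_S^T A_S) = sum of squared column norms of A_S.
A_S^T A_S diagonal: [18, 8, 13].
trace = 18 + 8 + 13 = 39.

39


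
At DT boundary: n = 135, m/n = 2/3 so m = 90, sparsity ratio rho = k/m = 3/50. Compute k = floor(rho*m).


m = 2/3*135 = 90.
rho = 3/50.
rho*m = 3/50*90 = 5.4.
k = floor(5.4) = 5.

5


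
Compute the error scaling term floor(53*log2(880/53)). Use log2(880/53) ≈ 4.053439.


log2(n/k) = log2(880/53) ≈ 4.053439.
k*log2(n/k) ≈ 53*4.053439 = 214.832267.
floor(214.832267) = 214.

214


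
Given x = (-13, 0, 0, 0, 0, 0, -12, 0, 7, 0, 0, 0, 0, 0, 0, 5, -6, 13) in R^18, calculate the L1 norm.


Non-zero entries: [(0, -13), (6, -12), (8, 7), (15, 5), (16, -6), (17, 13)]
Absolute values: [13, 12, 7, 5, 6, 13]
||x||_1 = sum = 56.

56


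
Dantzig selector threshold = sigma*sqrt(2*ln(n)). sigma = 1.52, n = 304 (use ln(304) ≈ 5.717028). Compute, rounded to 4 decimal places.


ln(304) ≈ 5.717028.
2*ln(n) ≈ 11.434056.
sqrt(2*ln(n)) ≈ sqrt(11.434056) ≈ 3.381428.
threshold ≈ 1.52*3.381428 = 5.13977056 ≈ 5.1398.

5.1398


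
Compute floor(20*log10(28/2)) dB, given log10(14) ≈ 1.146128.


||x||/||e|| = 28/2 = 14.
log10(14) ≈ 1.146128.
20*log10(||x||/||e||) ≈ 20*1.146128 = 22.92256.
floor(22.92256) = 22.

22


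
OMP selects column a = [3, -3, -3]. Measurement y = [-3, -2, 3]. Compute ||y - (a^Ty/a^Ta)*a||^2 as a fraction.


a^T a = 27.
a^T y = -12.
coeff = -12/27 = -4/9.
||r||^2 = 50/3.

50/3


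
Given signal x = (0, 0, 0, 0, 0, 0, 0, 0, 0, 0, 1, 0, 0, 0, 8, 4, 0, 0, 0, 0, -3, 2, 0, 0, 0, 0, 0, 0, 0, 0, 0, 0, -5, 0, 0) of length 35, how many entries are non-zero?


Non-zero positions: [10, 14, 15, 20, 21, 32].
Sparsity = 6.

6


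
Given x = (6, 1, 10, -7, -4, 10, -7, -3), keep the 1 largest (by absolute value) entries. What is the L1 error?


Sorted |x_i| descending: [10, 10, 7, 7, 6, 4, 3, 1]
Keep top 1: [10]
Tail entries: [10, 7, 7, 6, 4, 3, 1]
L1 error = sum of tail = 38.

38


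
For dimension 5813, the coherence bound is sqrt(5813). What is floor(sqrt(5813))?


76^2 = 5776 <= 5813 < 5929 = 77^2, so 76 <= sqrt(5813) < 77.
floor(sqrt(5813)) = 76.

76


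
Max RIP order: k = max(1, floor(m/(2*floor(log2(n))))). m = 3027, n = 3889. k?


floor(log2(3889)) = 11.
2*11 = 22.
m/(2*floor(log2(n))) = 3027/22 ≈ 137.5909.
floor = 137.
k = max(1, 137) = 137.

137


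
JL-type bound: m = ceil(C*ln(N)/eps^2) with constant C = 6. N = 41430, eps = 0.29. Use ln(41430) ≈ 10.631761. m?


ln(41430) ≈ 10.631761.
eps^2 = 0.29^2 = 0.0841.
C*ln(N)/eps^2 ≈ 6*10.631761/0.0841 ≈ 758.5085.
m = ceil(758.5085) = 759.

759


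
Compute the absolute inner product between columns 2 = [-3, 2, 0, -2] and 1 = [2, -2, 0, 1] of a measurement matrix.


Inner product: -3*2 + 2*-2 + 0*0 + -2*1
Products: [-6, -4, 0, -2]
Sum = -12.
|dot| = 12.

12


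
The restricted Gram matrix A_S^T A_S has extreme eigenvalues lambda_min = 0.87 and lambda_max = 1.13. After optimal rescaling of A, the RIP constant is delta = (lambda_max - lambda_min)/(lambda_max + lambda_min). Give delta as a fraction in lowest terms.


lambda_max - lambda_min = 1.13 - 0.87 = 0.26.
lambda_max + lambda_min = 1.13 + 0.87 = 2.00.
delta = 0.26/2.00 = 26/200 = 13/100.

13/100


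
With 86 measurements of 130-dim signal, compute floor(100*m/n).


100*m/n = 100*86/130 ≈ 66.1538.
floor = 66.

66


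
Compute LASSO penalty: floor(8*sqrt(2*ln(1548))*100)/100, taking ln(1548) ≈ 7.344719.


ln(1548) ≈ 7.344719.
2*ln(n) ≈ 14.689438.
sqrt(2*ln(n)) ≈ sqrt(14.689438) ≈ 3.83268.
lambda ≈ 8*3.83268 = 30.66144.
floor(lambda*100)/100 = 30.66.

30.66


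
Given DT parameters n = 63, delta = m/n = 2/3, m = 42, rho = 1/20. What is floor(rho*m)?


m = 2/3*63 = 42.
rho = 1/20.
rho*m = 1/20*42 = 2.1.
k = floor(2.1) = 2.

2


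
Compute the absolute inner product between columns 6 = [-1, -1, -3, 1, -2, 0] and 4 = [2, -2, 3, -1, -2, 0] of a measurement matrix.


Inner product: -1*2 + -1*-2 + -3*3 + 1*-1 + -2*-2 + 0*0
Products: [-2, 2, -9, -1, 4, 0]
Sum = -6.
|dot| = 6.

6


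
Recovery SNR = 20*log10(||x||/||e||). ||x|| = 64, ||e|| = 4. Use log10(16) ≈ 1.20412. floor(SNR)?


||x||/||e|| = 64/4 = 16.
log10(16) ≈ 1.20412.
20*log10(||x||/||e||) ≈ 20*1.20412 = 24.0824.
floor(24.0824) = 24.

24


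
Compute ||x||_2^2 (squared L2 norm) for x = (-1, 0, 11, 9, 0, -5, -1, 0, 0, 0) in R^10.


Non-zero entries: [(0, -1), (2, 11), (3, 9), (5, -5), (6, -1)]
Squares: [1, 121, 81, 25, 1]
||x||_2^2 = sum = 229.

229


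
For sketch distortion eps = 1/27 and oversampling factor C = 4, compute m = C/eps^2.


1/eps = 27.
(1/eps)^2 = 729.
m = 4*729 = 2916.

2916


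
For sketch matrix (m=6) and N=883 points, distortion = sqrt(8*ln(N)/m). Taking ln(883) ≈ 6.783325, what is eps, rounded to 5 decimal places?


ln(883) ≈ 6.783325.
8*ln(N)/m ≈ 8*6.783325/6 ≈ 9.04443333.
eps = sqrt(9.04443333) ≈ 3.0073964 ≈ 3.00740.

3.00740


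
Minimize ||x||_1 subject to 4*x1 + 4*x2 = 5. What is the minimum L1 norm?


Axis intercepts:
  x1 = 5/4, x2 = 0: L1 = 5/4
  x1 = 0, x2 = 5/4: L1 = 5/4
x* = (5/4, 0)
||x*||_1 = 5/4.

5/4


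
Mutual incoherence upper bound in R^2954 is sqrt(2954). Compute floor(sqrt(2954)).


54^2 = 2916 <= 2954 < 3025 = 55^2, so 54 <= sqrt(2954) < 55.
floor(sqrt(2954)) = 54.

54


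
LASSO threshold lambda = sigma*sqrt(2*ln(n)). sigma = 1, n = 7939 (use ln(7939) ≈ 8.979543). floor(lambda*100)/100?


ln(7939) ≈ 8.979543.
2*ln(n) ≈ 17.959086.
sqrt(2*ln(n)) ≈ sqrt(17.959086) ≈ 4.237816.
lambda ≈ 1*4.237816 = 4.237816.
floor(lambda*100)/100 = 4.23.

4.23


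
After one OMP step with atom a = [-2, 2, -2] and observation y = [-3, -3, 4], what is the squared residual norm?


a^T a = 12.
a^T y = -8.
coeff = -8/12 = -2/3.
||r||^2 = 86/3.

86/3


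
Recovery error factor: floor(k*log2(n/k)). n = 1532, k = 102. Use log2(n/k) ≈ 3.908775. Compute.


log2(n/k) = log2(1532/102) ≈ 3.908775.
k*log2(n/k) ≈ 102*3.908775 = 398.69505.
floor(398.69505) = 398.

398


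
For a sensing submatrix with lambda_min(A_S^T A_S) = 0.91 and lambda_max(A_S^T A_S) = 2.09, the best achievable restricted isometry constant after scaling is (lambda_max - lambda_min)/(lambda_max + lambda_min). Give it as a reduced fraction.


lambda_max - lambda_min = 2.09 - 0.91 = 1.18.
lambda_max + lambda_min = 2.09 + 0.91 = 3.00.
delta = 1.18/3.00 = 118/300 = 59/150.

59/150


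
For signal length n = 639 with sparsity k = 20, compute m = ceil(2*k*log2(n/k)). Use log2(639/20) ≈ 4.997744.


log2(n/k) = log2(639/20) ≈ 4.997744.
2*k*log2(n/k) ≈ 2*20*4.997744 = 199.90976.
m = ceil(199.90976) = 200.

200


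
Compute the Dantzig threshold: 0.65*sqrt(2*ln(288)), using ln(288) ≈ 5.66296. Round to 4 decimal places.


ln(288) ≈ 5.66296.
2*ln(n) ≈ 11.32592.
sqrt(2*ln(n)) ≈ sqrt(11.32592) ≈ 3.3654.
threshold ≈ 0.65*3.3654 = 2.18751 ≈ 2.1875.

2.1875


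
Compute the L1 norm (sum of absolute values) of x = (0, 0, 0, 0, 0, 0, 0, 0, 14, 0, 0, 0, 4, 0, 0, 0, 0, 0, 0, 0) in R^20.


Non-zero entries: [(8, 14), (12, 4)]
Absolute values: [14, 4]
||x||_1 = sum = 18.

18


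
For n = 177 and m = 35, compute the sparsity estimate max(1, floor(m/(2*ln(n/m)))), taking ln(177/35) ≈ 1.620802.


n/m = 177/35.
ln(n/m) ≈ 1.620802.
2*ln(n/m) ≈ 3.241604.
m/(2*ln(n/m)) ≈ 35/3.241604 ≈ 10.7971.
floor = 10.
k_max = max(1, 10) = 10.

10


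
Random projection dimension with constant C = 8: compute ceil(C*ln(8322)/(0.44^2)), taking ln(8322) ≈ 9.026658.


ln(8322) ≈ 9.026658.
eps^2 = 0.44^2 = 0.1936.
C*ln(N)/eps^2 ≈ 8*9.026658/0.1936 ≈ 373.0024.
m = ceil(373.0024) = 374.

374


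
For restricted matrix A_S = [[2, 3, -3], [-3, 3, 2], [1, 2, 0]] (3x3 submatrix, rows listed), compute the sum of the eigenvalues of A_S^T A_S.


Sum of eigenvalues of A_S^T A_S = trace(A_S^T A_S) = sum of squared column norms of A_S.
A_S^T A_S diagonal: [14, 22, 13].
trace = 14 + 22 + 13 = 49.

49


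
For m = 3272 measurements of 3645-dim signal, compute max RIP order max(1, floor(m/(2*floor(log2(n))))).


floor(log2(3645)) = 11.
2*11 = 22.
m/(2*floor(log2(n))) = 3272/22 ≈ 148.7273.
floor = 148.
k = max(1, 148) = 148.

148


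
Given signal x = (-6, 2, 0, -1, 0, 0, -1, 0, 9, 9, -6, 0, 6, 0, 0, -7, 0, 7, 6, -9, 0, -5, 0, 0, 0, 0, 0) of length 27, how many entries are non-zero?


Non-zero positions: [0, 1, 3, 6, 8, 9, 10, 12, 15, 17, 18, 19, 21].
Sparsity = 13.

13


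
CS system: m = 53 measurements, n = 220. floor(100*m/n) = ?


100*m/n = 100*53/220 ≈ 24.0909.
floor = 24.

24


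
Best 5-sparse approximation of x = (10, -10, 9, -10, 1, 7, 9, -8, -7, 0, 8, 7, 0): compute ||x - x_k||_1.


Sorted |x_i| descending: [10, 10, 10, 9, 9, 8, 8, 7, 7, 7, 1, 0, 0]
Keep top 5: [10, 10, 10, 9, 9]
Tail entries: [8, 8, 7, 7, 7, 1, 0, 0]
L1 error = sum of tail = 38.

38


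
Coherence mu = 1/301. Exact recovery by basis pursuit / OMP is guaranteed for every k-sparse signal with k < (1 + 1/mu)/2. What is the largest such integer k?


1/mu = 301.
1 + 1/mu = 302.
(1 + 1/mu)/2 = 151 is an integer and the inequality is strict, so k_max = 151 - 1 = 150.

150


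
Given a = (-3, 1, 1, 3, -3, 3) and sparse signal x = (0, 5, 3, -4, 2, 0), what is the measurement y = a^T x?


Non-zero terms: ['1*5', '1*3', '3*-4', '-3*2']
Products: [5, 3, -12, -6]
y = sum = -10.

-10


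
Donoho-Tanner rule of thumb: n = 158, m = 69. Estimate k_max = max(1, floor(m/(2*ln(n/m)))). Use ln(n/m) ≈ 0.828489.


n/m = 158/69.
ln(n/m) ≈ 0.828489.
2*ln(n/m) ≈ 1.656978.
m/(2*ln(n/m)) ≈ 69/1.656978 ≈ 41.6421.
floor = 41.
k_max = max(1, 41) = 41.

41


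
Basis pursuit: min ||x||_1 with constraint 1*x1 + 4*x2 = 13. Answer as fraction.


Axis intercepts:
  x1 = 13, x2 = 0: L1 = 13
  x1 = 0, x2 = 13/4: L1 = 13/4
x* = (0, 13/4)
||x*||_1 = 13/4.

13/4


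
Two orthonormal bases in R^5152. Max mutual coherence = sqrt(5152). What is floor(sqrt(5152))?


71^2 = 5041 <= 5152 < 5184 = 72^2, so 71 <= sqrt(5152) < 72.
floor(sqrt(5152)) = 71.

71


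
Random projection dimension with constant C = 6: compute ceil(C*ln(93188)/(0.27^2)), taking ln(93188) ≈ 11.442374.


ln(93188) ≈ 11.442374.
eps^2 = 0.27^2 = 0.0729.
C*ln(N)/eps^2 ≈ 6*11.442374/0.0729 ≈ 941.7592.
m = ceil(941.7592) = 942.

942


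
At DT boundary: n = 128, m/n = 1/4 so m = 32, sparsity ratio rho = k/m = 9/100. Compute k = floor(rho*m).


m = 1/4*128 = 32.
rho = 9/100.
rho*m = 9/100*32 = 2.88.
k = floor(2.88) = 2.

2


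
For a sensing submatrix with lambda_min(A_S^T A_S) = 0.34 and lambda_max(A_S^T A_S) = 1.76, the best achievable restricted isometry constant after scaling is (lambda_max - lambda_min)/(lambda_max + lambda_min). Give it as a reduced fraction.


lambda_max - lambda_min = 1.76 - 0.34 = 1.42.
lambda_max + lambda_min = 1.76 + 0.34 = 2.10.
delta = 1.42/2.10 = 142/210 = 71/105.

71/105


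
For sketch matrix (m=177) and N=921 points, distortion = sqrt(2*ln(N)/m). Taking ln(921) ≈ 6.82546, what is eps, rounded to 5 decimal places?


ln(921) ≈ 6.82546.
2*ln(N)/m ≈ 2*6.82546/177 ≈ 0.07712384.
eps = sqrt(0.07712384) ≈ 0.2777118 ≈ 0.27771.

0.27771


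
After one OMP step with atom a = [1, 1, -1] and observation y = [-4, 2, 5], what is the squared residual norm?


a^T a = 3.
a^T y = -7.
coeff = -7/3 = -7/3.
||r||^2 = 86/3.

86/3


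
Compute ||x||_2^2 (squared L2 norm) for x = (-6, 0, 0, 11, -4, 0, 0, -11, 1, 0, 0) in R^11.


Non-zero entries: [(0, -6), (3, 11), (4, -4), (7, -11), (8, 1)]
Squares: [36, 121, 16, 121, 1]
||x||_2^2 = sum = 295.

295


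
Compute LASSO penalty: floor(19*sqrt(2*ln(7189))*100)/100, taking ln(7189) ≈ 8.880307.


ln(7189) ≈ 8.880307.
2*ln(n) ≈ 17.760614.
sqrt(2*ln(n)) ≈ sqrt(17.760614) ≈ 4.214334.
lambda ≈ 19*4.214334 = 80.072346.
floor(lambda*100)/100 = 80.07.

80.07


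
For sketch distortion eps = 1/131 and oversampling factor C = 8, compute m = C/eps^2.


1/eps = 131.
(1/eps)^2 = 17161.
m = 8*17161 = 137288.

137288


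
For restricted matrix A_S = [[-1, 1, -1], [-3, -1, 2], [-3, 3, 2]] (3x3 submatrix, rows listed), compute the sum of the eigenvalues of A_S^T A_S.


Sum of eigenvalues of A_S^T A_S = trace(A_S^T A_S) = sum of squared column norms of A_S.
A_S^T A_S diagonal: [19, 11, 9].
trace = 19 + 11 + 9 = 39.

39


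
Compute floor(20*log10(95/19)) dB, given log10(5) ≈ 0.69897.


||x||/||e|| = 95/19 = 5.
log10(5) ≈ 0.69897.
20*log10(||x||/||e||) ≈ 20*0.69897 = 13.9794.
floor(13.9794) = 13.

13


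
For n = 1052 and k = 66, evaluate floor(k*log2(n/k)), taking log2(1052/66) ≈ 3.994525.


log2(n/k) = log2(1052/66) ≈ 3.994525.
k*log2(n/k) ≈ 66*3.994525 = 263.63865.
floor(263.63865) = 263.

263


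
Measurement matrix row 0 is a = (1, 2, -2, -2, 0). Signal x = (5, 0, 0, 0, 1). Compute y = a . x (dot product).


Non-zero terms: ['1*5', '0*1']
Products: [5, 0]
y = sum = 5.

5


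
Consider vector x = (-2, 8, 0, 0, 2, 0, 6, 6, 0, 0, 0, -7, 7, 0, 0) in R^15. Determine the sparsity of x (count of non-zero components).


Non-zero positions: [0, 1, 4, 6, 7, 11, 12].
Sparsity = 7.

7


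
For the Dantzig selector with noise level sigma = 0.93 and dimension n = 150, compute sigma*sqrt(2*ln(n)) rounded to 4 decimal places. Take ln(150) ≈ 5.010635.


ln(150) ≈ 5.010635.
2*ln(n) ≈ 10.02127.
sqrt(2*ln(n)) ≈ sqrt(10.02127) ≈ 3.165639.
threshold ≈ 0.93*3.165639 = 2.94404427 ≈ 2.9440.

2.9440


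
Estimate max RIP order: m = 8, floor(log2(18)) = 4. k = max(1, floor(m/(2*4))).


floor(log2(18)) = 4.
2*4 = 8.
m/(2*floor(log2(n))) = 8/8 ≈ 1.0.
floor = 1.
k = max(1, 1) = 1.

1


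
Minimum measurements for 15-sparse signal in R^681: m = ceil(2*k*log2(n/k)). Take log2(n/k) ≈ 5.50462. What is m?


log2(n/k) = log2(681/15) ≈ 5.50462.
2*k*log2(n/k) ≈ 2*15*5.50462 = 165.1386.
m = ceil(165.1386) = 166.

166


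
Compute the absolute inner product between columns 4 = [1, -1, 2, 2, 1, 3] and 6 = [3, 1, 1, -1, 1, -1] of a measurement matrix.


Inner product: 1*3 + -1*1 + 2*1 + 2*-1 + 1*1 + 3*-1
Products: [3, -1, 2, -2, 1, -3]
Sum = 0.
|dot| = 0.

0


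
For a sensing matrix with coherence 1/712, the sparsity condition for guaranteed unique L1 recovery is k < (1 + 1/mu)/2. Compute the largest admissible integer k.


1/mu = 712.
1 + 1/mu = 713.
(1 + 1/mu)/2 = 356.5 is not an integer, so k_max = floor(356.5) = 356.

356


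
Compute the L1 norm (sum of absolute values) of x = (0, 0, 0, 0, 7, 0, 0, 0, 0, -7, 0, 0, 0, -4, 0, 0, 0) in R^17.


Non-zero entries: [(4, 7), (9, -7), (13, -4)]
Absolute values: [7, 7, 4]
||x||_1 = sum = 18.

18


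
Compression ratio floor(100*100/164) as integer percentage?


100*m/n = 100*100/164 ≈ 60.9756.
floor = 60.

60


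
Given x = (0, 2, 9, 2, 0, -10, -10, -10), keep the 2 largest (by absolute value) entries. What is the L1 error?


Sorted |x_i| descending: [10, 10, 10, 9, 2, 2, 0, 0]
Keep top 2: [10, 10]
Tail entries: [10, 9, 2, 2, 0, 0]
L1 error = sum of tail = 23.

23


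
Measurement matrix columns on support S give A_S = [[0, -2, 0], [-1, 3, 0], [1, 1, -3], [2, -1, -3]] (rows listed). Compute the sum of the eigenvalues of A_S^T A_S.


Sum of eigenvalues of A_S^T A_S = trace(A_S^T A_S) = sum of squared column norms of A_S.
A_S^T A_S diagonal: [6, 15, 18].
trace = 6 + 15 + 18 = 39.

39


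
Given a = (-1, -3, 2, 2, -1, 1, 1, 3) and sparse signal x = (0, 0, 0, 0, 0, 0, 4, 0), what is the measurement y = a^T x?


Non-zero terms: ['1*4']
Products: [4]
y = sum = 4.

4


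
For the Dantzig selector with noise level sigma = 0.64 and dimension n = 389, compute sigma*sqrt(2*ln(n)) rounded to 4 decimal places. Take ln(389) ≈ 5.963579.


ln(389) ≈ 5.963579.
2*ln(n) ≈ 11.927158.
sqrt(2*ln(n)) ≈ sqrt(11.927158) ≈ 3.453572.
threshold ≈ 0.64*3.453572 = 2.21028608 ≈ 2.2103.

2.2103


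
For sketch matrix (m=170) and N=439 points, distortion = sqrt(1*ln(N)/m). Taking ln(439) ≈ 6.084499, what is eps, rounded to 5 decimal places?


ln(439) ≈ 6.084499.
1*ln(N)/m ≈ 1*6.084499/170 ≈ 0.03579117.
eps = sqrt(0.03579117) ≈ 0.1891855 ≈ 0.18919.

0.18919


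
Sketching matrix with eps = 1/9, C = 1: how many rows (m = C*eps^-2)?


1/eps = 9.
(1/eps)^2 = 81.
m = 1*81 = 81.

81


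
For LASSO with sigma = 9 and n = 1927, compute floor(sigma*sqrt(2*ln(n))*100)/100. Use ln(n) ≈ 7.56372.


ln(1927) ≈ 7.56372.
2*ln(n) ≈ 15.12744.
sqrt(2*ln(n)) ≈ sqrt(15.12744) ≈ 3.889401.
lambda ≈ 9*3.889401 = 35.004609.
floor(lambda*100)/100 = 35.00.

35.00


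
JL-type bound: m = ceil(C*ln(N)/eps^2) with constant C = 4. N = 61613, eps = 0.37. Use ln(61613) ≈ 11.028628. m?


ln(61613) ≈ 11.028628.
eps^2 = 0.37^2 = 0.1369.
C*ln(N)/eps^2 ≈ 4*11.028628/0.1369 ≈ 322.2389.
m = ceil(322.2389) = 323.

323


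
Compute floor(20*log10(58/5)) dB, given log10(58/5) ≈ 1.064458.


||x||/||e|| = 58/5.
log10(58/5) ≈ 1.064458.
20*log10(||x||/||e||) ≈ 20*1.064458 = 21.28916.
floor(21.28916) = 21.

21


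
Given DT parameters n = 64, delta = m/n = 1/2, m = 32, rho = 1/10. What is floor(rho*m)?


m = 1/2*64 = 32.
rho = 1/10.
rho*m = 1/10*32 = 3.2.
k = floor(3.2) = 3.

3


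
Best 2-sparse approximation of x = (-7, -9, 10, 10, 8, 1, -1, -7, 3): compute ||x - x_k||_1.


Sorted |x_i| descending: [10, 10, 9, 8, 7, 7, 3, 1, 1]
Keep top 2: [10, 10]
Tail entries: [9, 8, 7, 7, 3, 1, 1]
L1 error = sum of tail = 36.

36


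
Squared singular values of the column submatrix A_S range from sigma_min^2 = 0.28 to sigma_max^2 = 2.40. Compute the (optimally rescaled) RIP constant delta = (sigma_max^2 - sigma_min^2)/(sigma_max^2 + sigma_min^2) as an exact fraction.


lambda_max - lambda_min = 2.40 - 0.28 = 2.12.
lambda_max + lambda_min = 2.40 + 0.28 = 2.68.
delta = 2.12/2.68 = 212/268 = 53/67.

53/67


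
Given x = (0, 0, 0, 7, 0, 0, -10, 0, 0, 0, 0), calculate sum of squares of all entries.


Non-zero entries: [(3, 7), (6, -10)]
Squares: [49, 100]
||x||_2^2 = sum = 149.

149


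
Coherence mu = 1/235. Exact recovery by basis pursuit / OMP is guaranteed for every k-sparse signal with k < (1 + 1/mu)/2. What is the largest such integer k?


1/mu = 235.
1 + 1/mu = 236.
(1 + 1/mu)/2 = 118 is an integer and the inequality is strict, so k_max = 118 - 1 = 117.

117


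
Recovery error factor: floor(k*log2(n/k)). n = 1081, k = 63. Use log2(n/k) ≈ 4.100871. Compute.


log2(n/k) = log2(1081/63) ≈ 4.100871.
k*log2(n/k) ≈ 63*4.100871 = 258.354873.
floor(258.354873) = 258.

258


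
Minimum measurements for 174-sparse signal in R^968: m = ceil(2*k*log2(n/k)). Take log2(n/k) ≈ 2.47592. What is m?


log2(n/k) = log2(968/174) ≈ 2.47592.
2*k*log2(n/k) ≈ 2*174*2.47592 = 861.62016.
m = ceil(861.62016) = 862.

862


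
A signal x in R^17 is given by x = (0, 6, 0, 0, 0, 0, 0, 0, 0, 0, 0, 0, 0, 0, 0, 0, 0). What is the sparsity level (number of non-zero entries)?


Non-zero positions: [1].
Sparsity = 1.

1


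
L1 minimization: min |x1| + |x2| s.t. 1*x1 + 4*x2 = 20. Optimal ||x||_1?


Axis intercepts:
  x1 = 20, x2 = 0: L1 = 20
  x1 = 0, x2 = 5: L1 = 5
x* = (0, 5)
||x*||_1 = 5.

5


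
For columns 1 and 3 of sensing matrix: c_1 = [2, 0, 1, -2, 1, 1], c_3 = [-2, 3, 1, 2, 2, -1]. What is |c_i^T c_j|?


Inner product: 2*-2 + 0*3 + 1*1 + -2*2 + 1*2 + 1*-1
Products: [-4, 0, 1, -4, 2, -1]
Sum = -6.
|dot| = 6.

6


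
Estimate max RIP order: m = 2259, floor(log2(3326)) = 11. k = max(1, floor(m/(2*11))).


floor(log2(3326)) = 11.
2*11 = 22.
m/(2*floor(log2(n))) = 2259/22 ≈ 102.6818.
floor = 102.
k = max(1, 102) = 102.

102


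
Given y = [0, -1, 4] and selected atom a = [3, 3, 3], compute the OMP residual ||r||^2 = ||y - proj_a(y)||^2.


a^T a = 27.
a^T y = 9.
coeff = 9/27 = 1/3.
||r||^2 = 14.

14


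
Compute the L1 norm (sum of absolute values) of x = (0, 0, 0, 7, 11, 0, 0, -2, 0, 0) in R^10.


Non-zero entries: [(3, 7), (4, 11), (7, -2)]
Absolute values: [7, 11, 2]
||x||_1 = sum = 20.

20


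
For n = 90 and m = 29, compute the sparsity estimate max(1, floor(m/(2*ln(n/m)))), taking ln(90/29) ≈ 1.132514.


n/m = 90/29.
ln(n/m) ≈ 1.132514.
2*ln(n/m) ≈ 2.265028.
m/(2*ln(n/m)) ≈ 29/2.265028 ≈ 12.8034.
floor = 12.
k_max = max(1, 12) = 12.

12


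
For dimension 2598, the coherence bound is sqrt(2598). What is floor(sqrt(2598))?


50^2 = 2500 <= 2598 < 2601 = 51^2, so 50 <= sqrt(2598) < 51.
floor(sqrt(2598)) = 50.

50


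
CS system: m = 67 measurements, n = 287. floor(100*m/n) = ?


100*m/n = 100*67/287 ≈ 23.3449.
floor = 23.

23


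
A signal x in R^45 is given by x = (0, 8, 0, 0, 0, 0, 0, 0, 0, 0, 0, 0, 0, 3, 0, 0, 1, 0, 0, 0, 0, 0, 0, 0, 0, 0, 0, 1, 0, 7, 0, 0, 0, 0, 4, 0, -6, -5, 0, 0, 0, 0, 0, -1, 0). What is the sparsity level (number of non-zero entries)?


Non-zero positions: [1, 13, 16, 27, 29, 34, 36, 37, 43].
Sparsity = 9.

9


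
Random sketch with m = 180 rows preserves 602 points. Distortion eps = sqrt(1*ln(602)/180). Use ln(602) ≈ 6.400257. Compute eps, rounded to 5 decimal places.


ln(602) ≈ 6.400257.
1*ln(N)/m ≈ 1*6.400257/180 ≈ 0.03555698.
eps = sqrt(0.03555698) ≈ 0.1885656 ≈ 0.18857.

0.18857


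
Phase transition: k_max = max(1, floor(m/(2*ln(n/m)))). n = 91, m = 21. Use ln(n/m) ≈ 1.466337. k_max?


n/m = 91/21 = 13/3.
ln(n/m) ≈ 1.466337.
2*ln(n/m) ≈ 2.932674.
m/(2*ln(n/m)) ≈ 21/2.932674 ≈ 7.1607.
floor = 7.
k_max = max(1, 7) = 7.

7


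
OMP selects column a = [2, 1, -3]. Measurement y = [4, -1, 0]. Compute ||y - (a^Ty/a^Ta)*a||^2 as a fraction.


a^T a = 14.
a^T y = 7.
coeff = 7/14 = 1/2.
||r||^2 = 27/2.

27/2


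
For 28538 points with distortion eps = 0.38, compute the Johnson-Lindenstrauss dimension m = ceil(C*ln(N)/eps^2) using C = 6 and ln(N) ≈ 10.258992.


ln(28538) ≈ 10.258992.
eps^2 = 0.38^2 = 0.1444.
C*ln(N)/eps^2 ≈ 6*10.258992/0.1444 ≈ 426.2739.
m = ceil(426.2739) = 427.

427


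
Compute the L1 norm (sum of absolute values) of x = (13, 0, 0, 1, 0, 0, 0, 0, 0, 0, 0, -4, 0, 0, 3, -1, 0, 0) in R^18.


Non-zero entries: [(0, 13), (3, 1), (11, -4), (14, 3), (15, -1)]
Absolute values: [13, 1, 4, 3, 1]
||x||_1 = sum = 22.

22


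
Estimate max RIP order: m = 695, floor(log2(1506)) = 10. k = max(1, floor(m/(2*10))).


floor(log2(1506)) = 10.
2*10 = 20.
m/(2*floor(log2(n))) = 695/20 ≈ 34.75.
floor = 34.
k = max(1, 34) = 34.

34


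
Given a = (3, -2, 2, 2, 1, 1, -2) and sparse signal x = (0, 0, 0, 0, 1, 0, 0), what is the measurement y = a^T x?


Non-zero terms: ['1*1']
Products: [1]
y = sum = 1.

1


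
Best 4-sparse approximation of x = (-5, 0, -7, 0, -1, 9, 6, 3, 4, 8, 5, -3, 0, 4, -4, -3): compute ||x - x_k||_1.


Sorted |x_i| descending: [9, 8, 7, 6, 5, 5, 4, 4, 4, 3, 3, 3, 1, 0, 0, 0]
Keep top 4: [9, 8, 7, 6]
Tail entries: [5, 5, 4, 4, 4, 3, 3, 3, 1, 0, 0, 0]
L1 error = sum of tail = 32.

32


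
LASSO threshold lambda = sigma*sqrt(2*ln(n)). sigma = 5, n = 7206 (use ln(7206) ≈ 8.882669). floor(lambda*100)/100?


ln(7206) ≈ 8.882669.
2*ln(n) ≈ 17.765338.
sqrt(2*ln(n)) ≈ sqrt(17.765338) ≈ 4.214895.
lambda ≈ 5*4.214895 = 21.074475.
floor(lambda*100)/100 = 21.07.

21.07


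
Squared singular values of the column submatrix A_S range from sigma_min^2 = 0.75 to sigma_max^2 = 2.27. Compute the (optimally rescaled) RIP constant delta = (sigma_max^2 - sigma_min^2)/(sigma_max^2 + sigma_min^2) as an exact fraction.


lambda_max - lambda_min = 2.27 - 0.75 = 1.52.
lambda_max + lambda_min = 2.27 + 0.75 = 3.02.
delta = 1.52/3.02 = 152/302 = 76/151.

76/151
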